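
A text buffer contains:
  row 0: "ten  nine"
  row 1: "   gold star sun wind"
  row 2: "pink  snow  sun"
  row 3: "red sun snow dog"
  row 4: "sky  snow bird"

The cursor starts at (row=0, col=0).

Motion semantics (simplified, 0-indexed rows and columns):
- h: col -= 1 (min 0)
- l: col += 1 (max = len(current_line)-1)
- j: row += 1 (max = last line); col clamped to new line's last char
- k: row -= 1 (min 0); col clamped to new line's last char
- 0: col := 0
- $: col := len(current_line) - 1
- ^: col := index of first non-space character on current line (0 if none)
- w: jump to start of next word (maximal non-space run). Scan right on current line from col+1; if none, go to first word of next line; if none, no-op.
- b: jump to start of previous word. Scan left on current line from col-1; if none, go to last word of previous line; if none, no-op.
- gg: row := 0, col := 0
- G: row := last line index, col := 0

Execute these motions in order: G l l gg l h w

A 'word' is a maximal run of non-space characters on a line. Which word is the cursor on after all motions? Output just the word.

After 1 (G): row=4 col=0 char='s'
After 2 (l): row=4 col=1 char='k'
After 3 (l): row=4 col=2 char='y'
After 4 (gg): row=0 col=0 char='t'
After 5 (l): row=0 col=1 char='e'
After 6 (h): row=0 col=0 char='t'
After 7 (w): row=0 col=5 char='n'

Answer: nine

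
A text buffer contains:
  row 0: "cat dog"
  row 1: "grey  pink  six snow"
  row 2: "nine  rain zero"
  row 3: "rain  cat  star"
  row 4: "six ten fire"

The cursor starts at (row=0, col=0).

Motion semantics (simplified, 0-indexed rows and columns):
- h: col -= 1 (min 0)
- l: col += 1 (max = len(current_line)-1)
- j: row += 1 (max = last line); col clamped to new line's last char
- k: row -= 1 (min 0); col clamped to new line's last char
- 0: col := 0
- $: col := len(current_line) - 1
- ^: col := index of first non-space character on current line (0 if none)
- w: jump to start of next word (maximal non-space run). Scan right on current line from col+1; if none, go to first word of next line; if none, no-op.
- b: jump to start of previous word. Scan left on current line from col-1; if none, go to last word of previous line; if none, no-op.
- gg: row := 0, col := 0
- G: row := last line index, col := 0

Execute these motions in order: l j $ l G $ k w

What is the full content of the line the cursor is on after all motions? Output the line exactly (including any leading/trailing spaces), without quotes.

Answer: six ten fire

Derivation:
After 1 (l): row=0 col=1 char='a'
After 2 (j): row=1 col=1 char='r'
After 3 ($): row=1 col=19 char='w'
After 4 (l): row=1 col=19 char='w'
After 5 (G): row=4 col=0 char='s'
After 6 ($): row=4 col=11 char='e'
After 7 (k): row=3 col=11 char='s'
After 8 (w): row=4 col=0 char='s'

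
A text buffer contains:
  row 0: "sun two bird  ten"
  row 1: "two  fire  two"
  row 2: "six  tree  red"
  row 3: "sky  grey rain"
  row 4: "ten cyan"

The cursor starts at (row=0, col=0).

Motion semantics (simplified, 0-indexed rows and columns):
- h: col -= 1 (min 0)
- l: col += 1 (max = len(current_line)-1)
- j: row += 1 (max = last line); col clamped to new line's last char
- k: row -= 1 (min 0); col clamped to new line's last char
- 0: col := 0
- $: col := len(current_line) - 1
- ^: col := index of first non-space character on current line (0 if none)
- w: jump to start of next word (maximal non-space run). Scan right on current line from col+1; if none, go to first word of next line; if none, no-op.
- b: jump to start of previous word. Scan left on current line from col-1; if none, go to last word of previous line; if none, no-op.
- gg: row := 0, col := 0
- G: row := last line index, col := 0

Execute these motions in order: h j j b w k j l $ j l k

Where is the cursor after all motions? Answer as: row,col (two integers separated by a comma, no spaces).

After 1 (h): row=0 col=0 char='s'
After 2 (j): row=1 col=0 char='t'
After 3 (j): row=2 col=0 char='s'
After 4 (b): row=1 col=11 char='t'
After 5 (w): row=2 col=0 char='s'
After 6 (k): row=1 col=0 char='t'
After 7 (j): row=2 col=0 char='s'
After 8 (l): row=2 col=1 char='i'
After 9 ($): row=2 col=13 char='d'
After 10 (j): row=3 col=13 char='n'
After 11 (l): row=3 col=13 char='n'
After 12 (k): row=2 col=13 char='d'

Answer: 2,13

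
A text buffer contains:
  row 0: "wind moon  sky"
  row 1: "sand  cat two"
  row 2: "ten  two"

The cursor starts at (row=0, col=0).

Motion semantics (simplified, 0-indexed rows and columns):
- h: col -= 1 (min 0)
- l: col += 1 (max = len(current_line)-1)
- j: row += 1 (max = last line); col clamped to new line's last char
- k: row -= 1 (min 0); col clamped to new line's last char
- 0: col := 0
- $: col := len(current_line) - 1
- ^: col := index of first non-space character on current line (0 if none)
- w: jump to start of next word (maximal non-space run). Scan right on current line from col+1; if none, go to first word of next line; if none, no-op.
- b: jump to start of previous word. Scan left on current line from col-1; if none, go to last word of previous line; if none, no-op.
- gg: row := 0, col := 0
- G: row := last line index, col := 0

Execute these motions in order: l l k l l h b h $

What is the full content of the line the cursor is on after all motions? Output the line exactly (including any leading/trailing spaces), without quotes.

Answer: wind moon  sky

Derivation:
After 1 (l): row=0 col=1 char='i'
After 2 (l): row=0 col=2 char='n'
After 3 (k): row=0 col=2 char='n'
After 4 (l): row=0 col=3 char='d'
After 5 (l): row=0 col=4 char='_'
After 6 (h): row=0 col=3 char='d'
After 7 (b): row=0 col=0 char='w'
After 8 (h): row=0 col=0 char='w'
After 9 ($): row=0 col=13 char='y'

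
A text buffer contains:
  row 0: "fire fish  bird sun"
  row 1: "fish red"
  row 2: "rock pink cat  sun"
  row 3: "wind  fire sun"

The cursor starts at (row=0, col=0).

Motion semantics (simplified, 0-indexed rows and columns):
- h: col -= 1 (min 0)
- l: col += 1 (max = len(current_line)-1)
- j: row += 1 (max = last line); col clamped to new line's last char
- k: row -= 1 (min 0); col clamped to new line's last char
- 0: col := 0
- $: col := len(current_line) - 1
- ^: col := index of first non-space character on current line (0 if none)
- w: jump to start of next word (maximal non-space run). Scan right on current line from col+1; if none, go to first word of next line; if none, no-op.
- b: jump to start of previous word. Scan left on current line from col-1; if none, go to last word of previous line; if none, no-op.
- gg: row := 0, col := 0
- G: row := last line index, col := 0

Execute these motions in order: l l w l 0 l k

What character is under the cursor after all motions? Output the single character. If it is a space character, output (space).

After 1 (l): row=0 col=1 char='i'
After 2 (l): row=0 col=2 char='r'
After 3 (w): row=0 col=5 char='f'
After 4 (l): row=0 col=6 char='i'
After 5 (0): row=0 col=0 char='f'
After 6 (l): row=0 col=1 char='i'
After 7 (k): row=0 col=1 char='i'

Answer: i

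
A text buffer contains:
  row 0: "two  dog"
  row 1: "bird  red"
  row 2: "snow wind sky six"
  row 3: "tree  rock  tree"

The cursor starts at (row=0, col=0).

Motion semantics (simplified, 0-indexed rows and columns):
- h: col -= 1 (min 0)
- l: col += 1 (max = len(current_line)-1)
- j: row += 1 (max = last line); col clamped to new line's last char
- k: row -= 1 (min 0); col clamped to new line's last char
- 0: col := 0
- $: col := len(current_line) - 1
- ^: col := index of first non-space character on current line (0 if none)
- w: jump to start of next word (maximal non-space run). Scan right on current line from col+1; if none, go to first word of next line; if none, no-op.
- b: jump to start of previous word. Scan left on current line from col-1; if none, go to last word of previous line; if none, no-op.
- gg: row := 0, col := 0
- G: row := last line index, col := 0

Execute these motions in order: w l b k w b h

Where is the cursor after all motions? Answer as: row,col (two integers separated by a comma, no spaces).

After 1 (w): row=0 col=5 char='d'
After 2 (l): row=0 col=6 char='o'
After 3 (b): row=0 col=5 char='d'
After 4 (k): row=0 col=5 char='d'
After 5 (w): row=1 col=0 char='b'
After 6 (b): row=0 col=5 char='d'
After 7 (h): row=0 col=4 char='_'

Answer: 0,4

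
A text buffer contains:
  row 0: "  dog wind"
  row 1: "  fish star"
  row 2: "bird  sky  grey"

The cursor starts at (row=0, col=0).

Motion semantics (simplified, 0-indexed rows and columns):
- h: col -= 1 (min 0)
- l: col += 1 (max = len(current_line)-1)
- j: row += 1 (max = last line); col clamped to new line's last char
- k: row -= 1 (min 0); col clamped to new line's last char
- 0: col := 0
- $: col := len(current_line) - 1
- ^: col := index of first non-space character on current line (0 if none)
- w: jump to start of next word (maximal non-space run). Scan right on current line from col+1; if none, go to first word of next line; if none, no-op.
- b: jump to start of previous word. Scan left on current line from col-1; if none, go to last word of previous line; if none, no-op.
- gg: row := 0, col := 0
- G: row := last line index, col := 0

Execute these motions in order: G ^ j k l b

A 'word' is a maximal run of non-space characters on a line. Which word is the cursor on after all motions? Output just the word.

Answer: wind

Derivation:
After 1 (G): row=2 col=0 char='b'
After 2 (^): row=2 col=0 char='b'
After 3 (j): row=2 col=0 char='b'
After 4 (k): row=1 col=0 char='_'
After 5 (l): row=1 col=1 char='_'
After 6 (b): row=0 col=6 char='w'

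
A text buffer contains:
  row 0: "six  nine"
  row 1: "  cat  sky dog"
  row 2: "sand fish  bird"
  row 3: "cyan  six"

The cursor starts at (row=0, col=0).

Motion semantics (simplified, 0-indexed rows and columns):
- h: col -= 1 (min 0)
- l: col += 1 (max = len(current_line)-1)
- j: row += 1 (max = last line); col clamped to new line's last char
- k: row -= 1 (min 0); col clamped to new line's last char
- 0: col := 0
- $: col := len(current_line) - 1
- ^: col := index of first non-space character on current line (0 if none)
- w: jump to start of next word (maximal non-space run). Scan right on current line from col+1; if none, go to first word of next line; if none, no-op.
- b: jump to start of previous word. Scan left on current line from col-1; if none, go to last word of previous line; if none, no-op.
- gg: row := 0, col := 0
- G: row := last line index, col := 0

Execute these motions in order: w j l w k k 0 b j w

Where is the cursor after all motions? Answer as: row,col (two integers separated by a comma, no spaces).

Answer: 1,2

Derivation:
After 1 (w): row=0 col=5 char='n'
After 2 (j): row=1 col=5 char='_'
After 3 (l): row=1 col=6 char='_'
After 4 (w): row=1 col=7 char='s'
After 5 (k): row=0 col=7 char='n'
After 6 (k): row=0 col=7 char='n'
After 7 (0): row=0 col=0 char='s'
After 8 (b): row=0 col=0 char='s'
After 9 (j): row=1 col=0 char='_'
After 10 (w): row=1 col=2 char='c'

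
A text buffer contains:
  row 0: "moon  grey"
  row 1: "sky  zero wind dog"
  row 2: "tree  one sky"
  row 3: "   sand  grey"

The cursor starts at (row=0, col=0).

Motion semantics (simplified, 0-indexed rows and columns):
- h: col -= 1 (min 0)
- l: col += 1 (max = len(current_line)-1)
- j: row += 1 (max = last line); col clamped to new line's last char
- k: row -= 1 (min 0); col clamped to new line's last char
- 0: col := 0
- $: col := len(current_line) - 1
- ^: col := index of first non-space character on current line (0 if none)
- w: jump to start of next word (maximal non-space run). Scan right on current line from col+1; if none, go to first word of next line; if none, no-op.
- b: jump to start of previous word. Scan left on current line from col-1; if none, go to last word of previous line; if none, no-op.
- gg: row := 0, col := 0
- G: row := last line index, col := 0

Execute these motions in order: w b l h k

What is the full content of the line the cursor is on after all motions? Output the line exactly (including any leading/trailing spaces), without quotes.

Answer: moon  grey

Derivation:
After 1 (w): row=0 col=6 char='g'
After 2 (b): row=0 col=0 char='m'
After 3 (l): row=0 col=1 char='o'
After 4 (h): row=0 col=0 char='m'
After 5 (k): row=0 col=0 char='m'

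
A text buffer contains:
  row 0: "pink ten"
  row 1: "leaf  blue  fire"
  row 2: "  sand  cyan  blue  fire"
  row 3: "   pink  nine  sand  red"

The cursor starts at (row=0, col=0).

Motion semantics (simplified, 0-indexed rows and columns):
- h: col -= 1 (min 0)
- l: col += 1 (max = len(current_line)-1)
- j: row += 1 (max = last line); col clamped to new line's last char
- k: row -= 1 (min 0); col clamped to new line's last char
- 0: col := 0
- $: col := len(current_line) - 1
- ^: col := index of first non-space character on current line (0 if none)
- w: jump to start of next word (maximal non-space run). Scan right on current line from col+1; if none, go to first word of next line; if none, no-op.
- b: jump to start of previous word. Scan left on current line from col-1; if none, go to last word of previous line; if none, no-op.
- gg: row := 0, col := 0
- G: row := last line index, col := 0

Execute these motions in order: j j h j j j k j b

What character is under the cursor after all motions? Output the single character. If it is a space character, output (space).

After 1 (j): row=1 col=0 char='l'
After 2 (j): row=2 col=0 char='_'
After 3 (h): row=2 col=0 char='_'
After 4 (j): row=3 col=0 char='_'
After 5 (j): row=3 col=0 char='_'
After 6 (j): row=3 col=0 char='_'
After 7 (k): row=2 col=0 char='_'
After 8 (j): row=3 col=0 char='_'
After 9 (b): row=2 col=20 char='f'

Answer: f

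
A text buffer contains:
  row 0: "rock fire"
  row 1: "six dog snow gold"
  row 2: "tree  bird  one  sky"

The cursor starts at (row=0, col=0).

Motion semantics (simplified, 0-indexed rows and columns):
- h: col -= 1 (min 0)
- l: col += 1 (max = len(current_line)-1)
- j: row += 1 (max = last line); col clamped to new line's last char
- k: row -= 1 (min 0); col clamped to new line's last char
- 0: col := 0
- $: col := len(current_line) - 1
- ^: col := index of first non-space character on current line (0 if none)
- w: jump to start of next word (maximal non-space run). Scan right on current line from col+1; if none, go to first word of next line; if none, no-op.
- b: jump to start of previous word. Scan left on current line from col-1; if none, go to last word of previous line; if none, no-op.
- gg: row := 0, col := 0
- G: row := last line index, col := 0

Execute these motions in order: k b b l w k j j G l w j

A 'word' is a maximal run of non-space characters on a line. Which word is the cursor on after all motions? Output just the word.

After 1 (k): row=0 col=0 char='r'
After 2 (b): row=0 col=0 char='r'
After 3 (b): row=0 col=0 char='r'
After 4 (l): row=0 col=1 char='o'
After 5 (w): row=0 col=5 char='f'
After 6 (k): row=0 col=5 char='f'
After 7 (j): row=1 col=5 char='o'
After 8 (j): row=2 col=5 char='_'
After 9 (G): row=2 col=0 char='t'
After 10 (l): row=2 col=1 char='r'
After 11 (w): row=2 col=6 char='b'
After 12 (j): row=2 col=6 char='b'

Answer: bird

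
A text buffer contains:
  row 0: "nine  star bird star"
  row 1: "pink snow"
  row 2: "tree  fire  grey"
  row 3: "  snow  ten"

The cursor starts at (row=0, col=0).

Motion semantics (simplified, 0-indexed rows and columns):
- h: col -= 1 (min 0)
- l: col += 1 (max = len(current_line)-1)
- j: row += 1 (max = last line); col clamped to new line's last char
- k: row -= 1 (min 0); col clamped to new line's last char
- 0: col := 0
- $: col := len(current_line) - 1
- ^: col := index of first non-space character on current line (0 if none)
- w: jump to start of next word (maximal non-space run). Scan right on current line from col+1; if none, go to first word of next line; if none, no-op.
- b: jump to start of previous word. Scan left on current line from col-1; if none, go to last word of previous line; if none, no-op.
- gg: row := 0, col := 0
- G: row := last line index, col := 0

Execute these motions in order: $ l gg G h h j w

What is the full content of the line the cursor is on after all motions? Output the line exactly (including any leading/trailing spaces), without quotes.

Answer:   snow  ten

Derivation:
After 1 ($): row=0 col=19 char='r'
After 2 (l): row=0 col=19 char='r'
After 3 (gg): row=0 col=0 char='n'
After 4 (G): row=3 col=0 char='_'
After 5 (h): row=3 col=0 char='_'
After 6 (h): row=3 col=0 char='_'
After 7 (j): row=3 col=0 char='_'
After 8 (w): row=3 col=2 char='s'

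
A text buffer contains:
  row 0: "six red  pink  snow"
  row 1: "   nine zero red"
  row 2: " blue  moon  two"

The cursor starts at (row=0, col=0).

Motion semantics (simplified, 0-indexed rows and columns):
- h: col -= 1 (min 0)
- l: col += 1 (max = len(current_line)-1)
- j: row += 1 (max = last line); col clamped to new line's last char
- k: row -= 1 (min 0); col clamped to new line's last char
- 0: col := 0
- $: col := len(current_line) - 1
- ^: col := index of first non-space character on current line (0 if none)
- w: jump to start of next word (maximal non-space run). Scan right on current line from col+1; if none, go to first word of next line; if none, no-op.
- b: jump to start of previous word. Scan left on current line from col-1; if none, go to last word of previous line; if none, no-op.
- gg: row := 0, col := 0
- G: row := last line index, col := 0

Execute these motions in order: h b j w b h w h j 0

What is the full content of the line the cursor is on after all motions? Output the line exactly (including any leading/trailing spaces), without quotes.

Answer:    nine zero red

Derivation:
After 1 (h): row=0 col=0 char='s'
After 2 (b): row=0 col=0 char='s'
After 3 (j): row=1 col=0 char='_'
After 4 (w): row=1 col=3 char='n'
After 5 (b): row=0 col=15 char='s'
After 6 (h): row=0 col=14 char='_'
After 7 (w): row=0 col=15 char='s'
After 8 (h): row=0 col=14 char='_'
After 9 (j): row=1 col=14 char='e'
After 10 (0): row=1 col=0 char='_'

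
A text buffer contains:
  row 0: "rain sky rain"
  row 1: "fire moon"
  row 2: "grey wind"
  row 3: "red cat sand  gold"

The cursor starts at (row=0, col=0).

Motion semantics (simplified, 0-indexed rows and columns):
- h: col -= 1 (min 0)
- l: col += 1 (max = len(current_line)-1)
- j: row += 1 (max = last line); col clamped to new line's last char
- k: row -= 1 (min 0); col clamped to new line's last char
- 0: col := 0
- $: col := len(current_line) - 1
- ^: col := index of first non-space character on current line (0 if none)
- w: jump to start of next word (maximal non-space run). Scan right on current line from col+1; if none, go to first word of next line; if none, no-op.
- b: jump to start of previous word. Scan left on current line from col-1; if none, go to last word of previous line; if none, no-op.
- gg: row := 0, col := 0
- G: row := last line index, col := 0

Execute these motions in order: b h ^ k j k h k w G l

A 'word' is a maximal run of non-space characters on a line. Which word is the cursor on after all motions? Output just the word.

After 1 (b): row=0 col=0 char='r'
After 2 (h): row=0 col=0 char='r'
After 3 (^): row=0 col=0 char='r'
After 4 (k): row=0 col=0 char='r'
After 5 (j): row=1 col=0 char='f'
After 6 (k): row=0 col=0 char='r'
After 7 (h): row=0 col=0 char='r'
After 8 (k): row=0 col=0 char='r'
After 9 (w): row=0 col=5 char='s'
After 10 (G): row=3 col=0 char='r'
After 11 (l): row=3 col=1 char='e'

Answer: red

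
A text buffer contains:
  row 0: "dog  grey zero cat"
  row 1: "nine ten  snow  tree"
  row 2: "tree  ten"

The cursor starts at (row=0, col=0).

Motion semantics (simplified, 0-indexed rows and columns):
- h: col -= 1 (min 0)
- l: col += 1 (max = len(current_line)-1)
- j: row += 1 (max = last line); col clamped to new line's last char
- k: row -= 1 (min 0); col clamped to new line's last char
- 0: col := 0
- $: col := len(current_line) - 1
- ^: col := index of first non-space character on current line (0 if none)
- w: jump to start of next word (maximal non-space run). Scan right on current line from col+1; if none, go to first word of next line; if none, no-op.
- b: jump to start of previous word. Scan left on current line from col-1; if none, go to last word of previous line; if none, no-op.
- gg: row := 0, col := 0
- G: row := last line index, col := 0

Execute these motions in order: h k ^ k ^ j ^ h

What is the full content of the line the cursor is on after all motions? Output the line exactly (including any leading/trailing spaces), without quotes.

Answer: nine ten  snow  tree

Derivation:
After 1 (h): row=0 col=0 char='d'
After 2 (k): row=0 col=0 char='d'
After 3 (^): row=0 col=0 char='d'
After 4 (k): row=0 col=0 char='d'
After 5 (^): row=0 col=0 char='d'
After 6 (j): row=1 col=0 char='n'
After 7 (^): row=1 col=0 char='n'
After 8 (h): row=1 col=0 char='n'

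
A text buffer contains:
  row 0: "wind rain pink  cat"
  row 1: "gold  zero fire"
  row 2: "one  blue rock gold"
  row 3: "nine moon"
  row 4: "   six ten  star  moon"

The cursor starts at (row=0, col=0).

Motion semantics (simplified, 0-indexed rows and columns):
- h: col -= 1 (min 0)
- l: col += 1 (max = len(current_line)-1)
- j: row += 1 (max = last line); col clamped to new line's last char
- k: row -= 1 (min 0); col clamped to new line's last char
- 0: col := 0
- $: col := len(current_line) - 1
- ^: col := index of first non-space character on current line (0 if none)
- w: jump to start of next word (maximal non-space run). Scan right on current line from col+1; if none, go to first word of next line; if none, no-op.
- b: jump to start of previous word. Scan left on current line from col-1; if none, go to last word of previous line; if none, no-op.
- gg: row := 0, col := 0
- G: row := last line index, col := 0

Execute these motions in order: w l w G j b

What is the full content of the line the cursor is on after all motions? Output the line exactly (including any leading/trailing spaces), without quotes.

After 1 (w): row=0 col=5 char='r'
After 2 (l): row=0 col=6 char='a'
After 3 (w): row=0 col=10 char='p'
After 4 (G): row=4 col=0 char='_'
After 5 (j): row=4 col=0 char='_'
After 6 (b): row=3 col=5 char='m'

Answer: nine moon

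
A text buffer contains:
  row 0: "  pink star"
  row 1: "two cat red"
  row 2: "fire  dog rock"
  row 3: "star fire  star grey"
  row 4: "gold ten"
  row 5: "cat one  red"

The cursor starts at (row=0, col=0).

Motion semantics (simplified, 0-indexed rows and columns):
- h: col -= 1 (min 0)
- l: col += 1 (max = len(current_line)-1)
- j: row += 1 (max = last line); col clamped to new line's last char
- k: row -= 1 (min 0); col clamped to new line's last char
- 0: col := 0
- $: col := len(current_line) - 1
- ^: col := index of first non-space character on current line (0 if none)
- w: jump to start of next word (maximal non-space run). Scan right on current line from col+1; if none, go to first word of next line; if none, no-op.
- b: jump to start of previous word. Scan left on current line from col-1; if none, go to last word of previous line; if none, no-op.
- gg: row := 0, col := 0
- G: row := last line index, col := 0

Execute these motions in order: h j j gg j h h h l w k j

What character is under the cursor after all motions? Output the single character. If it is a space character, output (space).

After 1 (h): row=0 col=0 char='_'
After 2 (j): row=1 col=0 char='t'
After 3 (j): row=2 col=0 char='f'
After 4 (gg): row=0 col=0 char='_'
After 5 (j): row=1 col=0 char='t'
After 6 (h): row=1 col=0 char='t'
After 7 (h): row=1 col=0 char='t'
After 8 (h): row=1 col=0 char='t'
After 9 (l): row=1 col=1 char='w'
After 10 (w): row=1 col=4 char='c'
After 11 (k): row=0 col=4 char='n'
After 12 (j): row=1 col=4 char='c'

Answer: c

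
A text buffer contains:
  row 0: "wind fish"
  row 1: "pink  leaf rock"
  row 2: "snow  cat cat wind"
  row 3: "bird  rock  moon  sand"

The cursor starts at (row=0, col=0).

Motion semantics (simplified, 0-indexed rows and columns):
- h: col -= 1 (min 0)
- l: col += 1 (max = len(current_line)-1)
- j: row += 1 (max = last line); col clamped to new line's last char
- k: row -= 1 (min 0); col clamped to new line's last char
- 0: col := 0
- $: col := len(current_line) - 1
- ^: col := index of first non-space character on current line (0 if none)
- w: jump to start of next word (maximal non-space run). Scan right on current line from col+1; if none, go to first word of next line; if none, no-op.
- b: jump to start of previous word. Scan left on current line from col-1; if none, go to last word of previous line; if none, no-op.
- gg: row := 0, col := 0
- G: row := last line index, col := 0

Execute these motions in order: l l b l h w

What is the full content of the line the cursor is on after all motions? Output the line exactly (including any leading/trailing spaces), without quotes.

After 1 (l): row=0 col=1 char='i'
After 2 (l): row=0 col=2 char='n'
After 3 (b): row=0 col=0 char='w'
After 4 (l): row=0 col=1 char='i'
After 5 (h): row=0 col=0 char='w'
After 6 (w): row=0 col=5 char='f'

Answer: wind fish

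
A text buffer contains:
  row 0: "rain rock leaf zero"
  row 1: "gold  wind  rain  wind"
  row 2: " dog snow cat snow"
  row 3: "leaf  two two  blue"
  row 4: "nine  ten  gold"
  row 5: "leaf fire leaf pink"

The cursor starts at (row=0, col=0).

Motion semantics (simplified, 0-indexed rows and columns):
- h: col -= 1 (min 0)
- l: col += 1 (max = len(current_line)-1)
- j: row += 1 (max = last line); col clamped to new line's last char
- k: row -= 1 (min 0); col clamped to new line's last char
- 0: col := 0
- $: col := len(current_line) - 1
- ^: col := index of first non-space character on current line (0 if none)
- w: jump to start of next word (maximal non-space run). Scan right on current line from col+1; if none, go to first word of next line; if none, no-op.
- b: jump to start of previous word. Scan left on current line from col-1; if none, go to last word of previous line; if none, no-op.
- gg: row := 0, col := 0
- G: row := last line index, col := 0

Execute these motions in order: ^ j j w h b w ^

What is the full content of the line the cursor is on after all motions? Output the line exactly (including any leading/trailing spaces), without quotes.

Answer:  dog snow cat snow

Derivation:
After 1 (^): row=0 col=0 char='r'
After 2 (j): row=1 col=0 char='g'
After 3 (j): row=2 col=0 char='_'
After 4 (w): row=2 col=1 char='d'
After 5 (h): row=2 col=0 char='_'
After 6 (b): row=1 col=18 char='w'
After 7 (w): row=2 col=1 char='d'
After 8 (^): row=2 col=1 char='d'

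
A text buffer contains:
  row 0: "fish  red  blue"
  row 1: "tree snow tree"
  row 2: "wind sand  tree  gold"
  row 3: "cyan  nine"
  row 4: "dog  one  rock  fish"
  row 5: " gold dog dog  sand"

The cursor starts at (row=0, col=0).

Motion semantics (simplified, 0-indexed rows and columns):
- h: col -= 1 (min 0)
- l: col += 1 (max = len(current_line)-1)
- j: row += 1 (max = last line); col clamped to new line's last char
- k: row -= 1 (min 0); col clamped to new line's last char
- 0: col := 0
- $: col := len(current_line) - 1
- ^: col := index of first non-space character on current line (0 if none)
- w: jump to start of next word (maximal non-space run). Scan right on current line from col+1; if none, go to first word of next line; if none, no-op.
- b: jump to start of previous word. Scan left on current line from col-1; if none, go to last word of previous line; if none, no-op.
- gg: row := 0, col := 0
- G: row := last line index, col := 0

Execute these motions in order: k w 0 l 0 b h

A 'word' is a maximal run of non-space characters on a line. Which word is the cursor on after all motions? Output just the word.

After 1 (k): row=0 col=0 char='f'
After 2 (w): row=0 col=6 char='r'
After 3 (0): row=0 col=0 char='f'
After 4 (l): row=0 col=1 char='i'
After 5 (0): row=0 col=0 char='f'
After 6 (b): row=0 col=0 char='f'
After 7 (h): row=0 col=0 char='f'

Answer: fish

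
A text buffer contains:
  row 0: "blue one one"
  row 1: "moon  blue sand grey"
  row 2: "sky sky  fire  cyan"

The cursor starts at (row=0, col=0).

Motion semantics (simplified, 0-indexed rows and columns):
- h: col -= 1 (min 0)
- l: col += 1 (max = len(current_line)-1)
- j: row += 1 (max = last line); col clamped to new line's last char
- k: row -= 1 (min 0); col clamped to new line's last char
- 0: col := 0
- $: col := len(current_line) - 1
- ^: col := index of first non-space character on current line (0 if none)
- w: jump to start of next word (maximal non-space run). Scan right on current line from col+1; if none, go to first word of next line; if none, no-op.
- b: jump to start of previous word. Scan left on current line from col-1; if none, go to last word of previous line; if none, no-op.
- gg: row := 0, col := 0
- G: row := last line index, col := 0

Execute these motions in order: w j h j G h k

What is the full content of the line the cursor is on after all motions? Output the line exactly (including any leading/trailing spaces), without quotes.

After 1 (w): row=0 col=5 char='o'
After 2 (j): row=1 col=5 char='_'
After 3 (h): row=1 col=4 char='_'
After 4 (j): row=2 col=4 char='s'
After 5 (G): row=2 col=0 char='s'
After 6 (h): row=2 col=0 char='s'
After 7 (k): row=1 col=0 char='m'

Answer: moon  blue sand grey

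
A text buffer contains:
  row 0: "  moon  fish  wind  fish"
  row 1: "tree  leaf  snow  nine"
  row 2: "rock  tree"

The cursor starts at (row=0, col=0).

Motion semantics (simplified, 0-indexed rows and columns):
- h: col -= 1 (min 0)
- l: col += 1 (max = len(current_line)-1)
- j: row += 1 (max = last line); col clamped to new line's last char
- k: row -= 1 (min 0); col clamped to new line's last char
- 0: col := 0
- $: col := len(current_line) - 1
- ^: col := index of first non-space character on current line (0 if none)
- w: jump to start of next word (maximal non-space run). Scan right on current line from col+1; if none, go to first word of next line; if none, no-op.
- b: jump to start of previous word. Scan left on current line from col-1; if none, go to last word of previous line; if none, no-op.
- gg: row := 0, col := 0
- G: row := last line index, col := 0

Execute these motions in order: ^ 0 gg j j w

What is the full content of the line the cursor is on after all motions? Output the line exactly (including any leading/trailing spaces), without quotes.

Answer: rock  tree

Derivation:
After 1 (^): row=0 col=2 char='m'
After 2 (0): row=0 col=0 char='_'
After 3 (gg): row=0 col=0 char='_'
After 4 (j): row=1 col=0 char='t'
After 5 (j): row=2 col=0 char='r'
After 6 (w): row=2 col=6 char='t'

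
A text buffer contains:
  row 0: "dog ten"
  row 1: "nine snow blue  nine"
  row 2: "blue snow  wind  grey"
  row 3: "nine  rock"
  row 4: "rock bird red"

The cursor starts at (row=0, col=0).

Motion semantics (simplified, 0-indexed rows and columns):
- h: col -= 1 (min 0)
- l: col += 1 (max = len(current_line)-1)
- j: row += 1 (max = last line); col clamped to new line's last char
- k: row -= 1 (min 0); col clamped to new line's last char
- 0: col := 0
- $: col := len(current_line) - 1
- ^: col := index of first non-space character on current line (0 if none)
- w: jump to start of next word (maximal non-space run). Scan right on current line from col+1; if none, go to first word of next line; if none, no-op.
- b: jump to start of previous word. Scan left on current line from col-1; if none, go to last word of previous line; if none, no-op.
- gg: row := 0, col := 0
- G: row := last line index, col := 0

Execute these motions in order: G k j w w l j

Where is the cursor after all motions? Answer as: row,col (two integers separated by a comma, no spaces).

Answer: 4,11

Derivation:
After 1 (G): row=4 col=0 char='r'
After 2 (k): row=3 col=0 char='n'
After 3 (j): row=4 col=0 char='r'
After 4 (w): row=4 col=5 char='b'
After 5 (w): row=4 col=10 char='r'
After 6 (l): row=4 col=11 char='e'
After 7 (j): row=4 col=11 char='e'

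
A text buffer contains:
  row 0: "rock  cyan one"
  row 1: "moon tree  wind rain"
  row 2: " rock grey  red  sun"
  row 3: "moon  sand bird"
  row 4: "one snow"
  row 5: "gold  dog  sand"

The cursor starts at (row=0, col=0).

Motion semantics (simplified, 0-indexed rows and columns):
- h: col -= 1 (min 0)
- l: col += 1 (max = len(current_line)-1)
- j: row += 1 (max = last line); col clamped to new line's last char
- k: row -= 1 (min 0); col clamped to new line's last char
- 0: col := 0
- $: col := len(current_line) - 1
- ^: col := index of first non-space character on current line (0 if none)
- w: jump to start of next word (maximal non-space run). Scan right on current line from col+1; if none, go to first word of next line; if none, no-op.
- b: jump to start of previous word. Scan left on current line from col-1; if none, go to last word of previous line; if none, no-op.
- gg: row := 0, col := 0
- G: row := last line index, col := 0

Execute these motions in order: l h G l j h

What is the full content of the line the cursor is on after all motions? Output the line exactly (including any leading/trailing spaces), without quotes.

Answer: gold  dog  sand

Derivation:
After 1 (l): row=0 col=1 char='o'
After 2 (h): row=0 col=0 char='r'
After 3 (G): row=5 col=0 char='g'
After 4 (l): row=5 col=1 char='o'
After 5 (j): row=5 col=1 char='o'
After 6 (h): row=5 col=0 char='g'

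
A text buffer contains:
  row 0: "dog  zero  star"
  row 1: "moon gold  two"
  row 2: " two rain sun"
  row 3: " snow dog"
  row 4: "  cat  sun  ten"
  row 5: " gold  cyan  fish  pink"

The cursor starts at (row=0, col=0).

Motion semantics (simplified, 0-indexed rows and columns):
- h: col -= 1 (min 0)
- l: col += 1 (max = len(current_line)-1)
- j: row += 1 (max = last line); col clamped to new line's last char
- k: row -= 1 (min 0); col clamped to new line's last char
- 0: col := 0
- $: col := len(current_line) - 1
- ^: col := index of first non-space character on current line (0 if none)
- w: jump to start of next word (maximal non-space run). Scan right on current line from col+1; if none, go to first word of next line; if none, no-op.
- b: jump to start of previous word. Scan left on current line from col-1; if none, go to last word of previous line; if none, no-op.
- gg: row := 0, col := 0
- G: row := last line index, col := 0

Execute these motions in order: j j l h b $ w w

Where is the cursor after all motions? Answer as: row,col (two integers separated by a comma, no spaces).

Answer: 2,5

Derivation:
After 1 (j): row=1 col=0 char='m'
After 2 (j): row=2 col=0 char='_'
After 3 (l): row=2 col=1 char='t'
After 4 (h): row=2 col=0 char='_'
After 5 (b): row=1 col=11 char='t'
After 6 ($): row=1 col=13 char='o'
After 7 (w): row=2 col=1 char='t'
After 8 (w): row=2 col=5 char='r'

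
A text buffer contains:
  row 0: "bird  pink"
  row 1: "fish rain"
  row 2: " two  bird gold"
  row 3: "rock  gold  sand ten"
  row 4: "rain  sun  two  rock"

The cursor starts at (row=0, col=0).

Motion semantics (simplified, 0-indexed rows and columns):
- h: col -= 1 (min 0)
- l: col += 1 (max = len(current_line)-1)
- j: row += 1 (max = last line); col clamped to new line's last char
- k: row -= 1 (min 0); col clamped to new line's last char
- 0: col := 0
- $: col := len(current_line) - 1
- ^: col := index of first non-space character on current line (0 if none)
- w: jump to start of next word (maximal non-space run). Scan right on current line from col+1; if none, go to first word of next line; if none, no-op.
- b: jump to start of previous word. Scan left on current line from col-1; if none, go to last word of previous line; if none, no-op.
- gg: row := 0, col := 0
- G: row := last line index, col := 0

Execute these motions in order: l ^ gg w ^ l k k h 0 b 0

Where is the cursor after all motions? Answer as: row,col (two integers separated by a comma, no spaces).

Answer: 0,0

Derivation:
After 1 (l): row=0 col=1 char='i'
After 2 (^): row=0 col=0 char='b'
After 3 (gg): row=0 col=0 char='b'
After 4 (w): row=0 col=6 char='p'
After 5 (^): row=0 col=0 char='b'
After 6 (l): row=0 col=1 char='i'
After 7 (k): row=0 col=1 char='i'
After 8 (k): row=0 col=1 char='i'
After 9 (h): row=0 col=0 char='b'
After 10 (0): row=0 col=0 char='b'
After 11 (b): row=0 col=0 char='b'
After 12 (0): row=0 col=0 char='b'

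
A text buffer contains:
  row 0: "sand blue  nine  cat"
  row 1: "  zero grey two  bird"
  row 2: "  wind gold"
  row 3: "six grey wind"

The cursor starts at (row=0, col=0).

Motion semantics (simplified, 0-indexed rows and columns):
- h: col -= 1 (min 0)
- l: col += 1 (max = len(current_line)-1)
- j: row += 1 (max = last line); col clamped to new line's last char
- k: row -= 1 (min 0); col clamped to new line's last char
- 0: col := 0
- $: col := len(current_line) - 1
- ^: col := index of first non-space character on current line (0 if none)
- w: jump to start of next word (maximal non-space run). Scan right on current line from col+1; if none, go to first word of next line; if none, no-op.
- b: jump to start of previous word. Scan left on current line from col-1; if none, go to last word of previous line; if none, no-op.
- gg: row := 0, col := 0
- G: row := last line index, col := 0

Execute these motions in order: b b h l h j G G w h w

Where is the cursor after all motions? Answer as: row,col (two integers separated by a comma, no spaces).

Answer: 3,4

Derivation:
After 1 (b): row=0 col=0 char='s'
After 2 (b): row=0 col=0 char='s'
After 3 (h): row=0 col=0 char='s'
After 4 (l): row=0 col=1 char='a'
After 5 (h): row=0 col=0 char='s'
After 6 (j): row=1 col=0 char='_'
After 7 (G): row=3 col=0 char='s'
After 8 (G): row=3 col=0 char='s'
After 9 (w): row=3 col=4 char='g'
After 10 (h): row=3 col=3 char='_'
After 11 (w): row=3 col=4 char='g'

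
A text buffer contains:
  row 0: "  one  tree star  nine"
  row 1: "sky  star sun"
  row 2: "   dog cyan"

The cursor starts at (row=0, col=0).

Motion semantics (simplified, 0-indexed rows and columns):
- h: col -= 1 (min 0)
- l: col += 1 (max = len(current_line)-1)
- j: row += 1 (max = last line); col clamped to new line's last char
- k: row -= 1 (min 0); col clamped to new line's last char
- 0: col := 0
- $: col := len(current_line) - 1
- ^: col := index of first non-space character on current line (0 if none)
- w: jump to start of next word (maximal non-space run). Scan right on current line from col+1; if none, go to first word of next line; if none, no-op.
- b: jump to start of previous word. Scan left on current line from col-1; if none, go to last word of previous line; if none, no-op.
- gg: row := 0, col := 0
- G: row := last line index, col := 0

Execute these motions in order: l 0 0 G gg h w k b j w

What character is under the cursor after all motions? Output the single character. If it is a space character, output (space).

After 1 (l): row=0 col=1 char='_'
After 2 (0): row=0 col=0 char='_'
After 3 (0): row=0 col=0 char='_'
After 4 (G): row=2 col=0 char='_'
After 5 (gg): row=0 col=0 char='_'
After 6 (h): row=0 col=0 char='_'
After 7 (w): row=0 col=2 char='o'
After 8 (k): row=0 col=2 char='o'
After 9 (b): row=0 col=2 char='o'
After 10 (j): row=1 col=2 char='y'
After 11 (w): row=1 col=5 char='s'

Answer: s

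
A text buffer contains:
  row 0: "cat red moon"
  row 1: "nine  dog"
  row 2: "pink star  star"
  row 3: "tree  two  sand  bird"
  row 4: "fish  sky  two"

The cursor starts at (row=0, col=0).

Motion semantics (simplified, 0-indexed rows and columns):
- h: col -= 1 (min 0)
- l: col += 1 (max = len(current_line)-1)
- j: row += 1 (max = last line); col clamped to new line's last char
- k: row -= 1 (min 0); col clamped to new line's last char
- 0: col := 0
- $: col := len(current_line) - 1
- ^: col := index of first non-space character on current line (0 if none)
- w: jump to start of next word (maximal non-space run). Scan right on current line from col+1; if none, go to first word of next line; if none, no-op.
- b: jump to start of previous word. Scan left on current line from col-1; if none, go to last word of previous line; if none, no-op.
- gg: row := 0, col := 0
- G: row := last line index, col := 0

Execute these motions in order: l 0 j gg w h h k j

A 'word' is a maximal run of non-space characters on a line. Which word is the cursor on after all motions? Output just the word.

After 1 (l): row=0 col=1 char='a'
After 2 (0): row=0 col=0 char='c'
After 3 (j): row=1 col=0 char='n'
After 4 (gg): row=0 col=0 char='c'
After 5 (w): row=0 col=4 char='r'
After 6 (h): row=0 col=3 char='_'
After 7 (h): row=0 col=2 char='t'
After 8 (k): row=0 col=2 char='t'
After 9 (j): row=1 col=2 char='n'

Answer: nine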